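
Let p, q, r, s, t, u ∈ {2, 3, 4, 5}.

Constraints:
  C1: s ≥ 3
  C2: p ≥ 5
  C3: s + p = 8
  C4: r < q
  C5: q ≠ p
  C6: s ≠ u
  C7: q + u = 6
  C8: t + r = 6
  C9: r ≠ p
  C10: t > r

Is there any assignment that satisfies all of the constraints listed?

Satisfiable

Take p = 5, q = 4, r = 2, s = 3, t = 4, u = 2. Then constraint 3: s + p = 8; constraint 7: q + u = 6; constraint 8: t + r = 6, and every other listed constraint is also met.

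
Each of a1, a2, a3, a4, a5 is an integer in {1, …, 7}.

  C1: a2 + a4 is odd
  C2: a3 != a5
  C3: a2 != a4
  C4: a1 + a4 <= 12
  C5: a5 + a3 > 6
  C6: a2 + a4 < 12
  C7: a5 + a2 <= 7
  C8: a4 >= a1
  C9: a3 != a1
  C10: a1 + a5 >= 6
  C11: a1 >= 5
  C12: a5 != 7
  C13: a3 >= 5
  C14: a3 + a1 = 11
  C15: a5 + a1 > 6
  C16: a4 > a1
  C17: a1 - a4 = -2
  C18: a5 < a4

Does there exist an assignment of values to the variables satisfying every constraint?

Satisfiable

The assignment a1 = 5, a2 = 2, a3 = 6, a4 = 7, a5 = 2 works:
  constraint 4 holds since a1 + a4 = 12.
  constraint 5 holds since a5 + a3 = 8.
The rest check out directly.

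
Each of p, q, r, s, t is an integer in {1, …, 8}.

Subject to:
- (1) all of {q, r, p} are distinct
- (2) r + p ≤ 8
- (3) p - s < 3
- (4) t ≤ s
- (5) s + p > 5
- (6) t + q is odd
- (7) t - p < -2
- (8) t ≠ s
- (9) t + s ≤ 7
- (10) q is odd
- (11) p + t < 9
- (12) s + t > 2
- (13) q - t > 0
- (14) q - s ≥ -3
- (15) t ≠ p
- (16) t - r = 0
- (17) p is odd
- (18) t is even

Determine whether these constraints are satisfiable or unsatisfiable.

Try p = 5, q = 3, r = 2, s = 3, t = 2.
Check constraint 2: r + p = 7; constraint 3: p - s = 2; constraint 5: s + p = 8. The remaining constraints are straightforward to verify.

Satisfiable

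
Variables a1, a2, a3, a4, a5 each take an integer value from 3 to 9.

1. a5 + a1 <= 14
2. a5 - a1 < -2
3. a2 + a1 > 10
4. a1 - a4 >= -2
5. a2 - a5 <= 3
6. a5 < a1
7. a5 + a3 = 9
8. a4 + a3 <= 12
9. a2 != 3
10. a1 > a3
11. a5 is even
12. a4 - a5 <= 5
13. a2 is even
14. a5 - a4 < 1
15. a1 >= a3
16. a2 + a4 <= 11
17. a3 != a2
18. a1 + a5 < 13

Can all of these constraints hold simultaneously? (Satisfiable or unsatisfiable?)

Take a1 = 7, a2 = 4, a3 = 5, a4 = 6, a5 = 4. Then constraint 1: a5 + a1 = 11; constraint 2: a5 - a1 = -3; constraint 3: a2 + a1 = 11, and every other listed constraint is also met.

Satisfiable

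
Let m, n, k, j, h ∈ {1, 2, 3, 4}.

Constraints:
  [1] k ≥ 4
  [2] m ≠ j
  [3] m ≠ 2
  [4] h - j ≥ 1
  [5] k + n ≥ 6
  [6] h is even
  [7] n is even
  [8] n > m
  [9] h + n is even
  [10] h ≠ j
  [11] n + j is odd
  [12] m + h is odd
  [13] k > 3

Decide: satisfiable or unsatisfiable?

One satisfying assignment is m = 3, n = 4, k = 4, j = 1, h = 4.
For the less obvious constraints — constraint 4: h - j = 3; constraint 5: k + n = 8 — and the others hold by inspection.

Satisfiable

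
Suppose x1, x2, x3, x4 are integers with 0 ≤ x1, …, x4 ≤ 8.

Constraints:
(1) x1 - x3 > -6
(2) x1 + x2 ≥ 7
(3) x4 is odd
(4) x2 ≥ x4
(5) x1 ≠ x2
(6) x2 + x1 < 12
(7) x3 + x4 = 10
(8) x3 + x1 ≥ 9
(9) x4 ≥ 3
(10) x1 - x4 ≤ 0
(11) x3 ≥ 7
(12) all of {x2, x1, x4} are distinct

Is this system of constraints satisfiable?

Satisfiable

Setting (x1, x2, x3, x4) = (2, 7, 7, 3) satisfies everything: constraint 1: x1 - x3 = -5; constraint 2: x1 + x2 = 9, and the others follow.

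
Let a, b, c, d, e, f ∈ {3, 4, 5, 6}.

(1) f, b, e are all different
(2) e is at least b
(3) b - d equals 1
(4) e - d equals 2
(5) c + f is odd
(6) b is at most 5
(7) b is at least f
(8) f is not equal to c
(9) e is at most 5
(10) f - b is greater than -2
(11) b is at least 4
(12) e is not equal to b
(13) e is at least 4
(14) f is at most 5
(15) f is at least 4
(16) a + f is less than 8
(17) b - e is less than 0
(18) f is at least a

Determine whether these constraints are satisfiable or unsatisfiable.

Unsatisfiable

Constraints 6, 9, 11, 13, 14, and 15 confine each of f, b, e to the 2 values {4, 5}.
Constraint 1 requires all 3 of them to be distinct, but only 2 values are available — impossible by the pigeonhole principle.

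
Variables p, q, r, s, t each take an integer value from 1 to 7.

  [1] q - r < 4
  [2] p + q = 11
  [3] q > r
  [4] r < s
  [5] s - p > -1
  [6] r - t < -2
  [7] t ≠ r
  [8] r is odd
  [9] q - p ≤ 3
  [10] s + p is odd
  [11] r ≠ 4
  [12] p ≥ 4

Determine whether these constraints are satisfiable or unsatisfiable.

One satisfying assignment is p = 5, q = 6, r = 3, s = 6, t = 7.
For the less obvious constraints — constraint 1: q - r = 3; constraint 2: p + q = 11; constraint 5: s - p = 1 — and the others hold by inspection.

Satisfiable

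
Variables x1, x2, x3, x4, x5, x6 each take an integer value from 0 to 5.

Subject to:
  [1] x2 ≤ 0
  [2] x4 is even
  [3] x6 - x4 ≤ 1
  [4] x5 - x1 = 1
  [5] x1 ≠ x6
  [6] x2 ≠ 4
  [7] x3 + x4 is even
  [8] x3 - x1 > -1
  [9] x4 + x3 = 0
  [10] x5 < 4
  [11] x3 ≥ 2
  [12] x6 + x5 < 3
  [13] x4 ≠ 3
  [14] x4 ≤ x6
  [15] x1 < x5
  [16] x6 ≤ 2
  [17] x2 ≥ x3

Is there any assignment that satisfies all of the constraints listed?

From constraint 11: x3 ≥ 2. From constraints 1 and 17: x3 ≤ x2 and x2 ≤ 0, so x3 ≤ 0. But 0 < 2, so no value of x3 works.

Unsatisfiable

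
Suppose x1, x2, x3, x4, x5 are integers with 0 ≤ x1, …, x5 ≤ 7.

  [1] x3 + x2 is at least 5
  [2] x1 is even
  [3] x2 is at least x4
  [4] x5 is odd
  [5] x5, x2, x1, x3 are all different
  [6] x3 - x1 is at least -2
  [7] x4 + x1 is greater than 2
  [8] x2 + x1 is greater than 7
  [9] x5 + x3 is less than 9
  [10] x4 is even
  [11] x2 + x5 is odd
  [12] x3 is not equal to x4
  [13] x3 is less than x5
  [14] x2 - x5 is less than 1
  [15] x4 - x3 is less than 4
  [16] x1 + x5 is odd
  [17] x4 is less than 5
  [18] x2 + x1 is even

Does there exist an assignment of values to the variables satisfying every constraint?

Satisfiable

The assignment x1 = 2, x2 = 6, x3 = 1, x4 = 2, x5 = 7 works:
  constraint 1 holds since x3 + x2 = 7.
  constraint 6 holds since x3 - x1 = -1.
  constraint 7 holds since x4 + x1 = 4.
The rest check out directly.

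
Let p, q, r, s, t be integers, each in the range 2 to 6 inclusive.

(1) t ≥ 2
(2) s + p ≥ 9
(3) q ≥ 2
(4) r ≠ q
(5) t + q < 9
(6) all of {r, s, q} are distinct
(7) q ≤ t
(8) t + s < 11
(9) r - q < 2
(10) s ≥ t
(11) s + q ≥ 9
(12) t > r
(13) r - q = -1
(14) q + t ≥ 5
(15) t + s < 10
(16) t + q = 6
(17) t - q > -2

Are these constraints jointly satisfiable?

Satisfiable

Take p = 5, q = 3, r = 2, s = 6, t = 3. Then constraint 2: s + p = 11; constraint 5: t + q = 6, and every other listed constraint is also met.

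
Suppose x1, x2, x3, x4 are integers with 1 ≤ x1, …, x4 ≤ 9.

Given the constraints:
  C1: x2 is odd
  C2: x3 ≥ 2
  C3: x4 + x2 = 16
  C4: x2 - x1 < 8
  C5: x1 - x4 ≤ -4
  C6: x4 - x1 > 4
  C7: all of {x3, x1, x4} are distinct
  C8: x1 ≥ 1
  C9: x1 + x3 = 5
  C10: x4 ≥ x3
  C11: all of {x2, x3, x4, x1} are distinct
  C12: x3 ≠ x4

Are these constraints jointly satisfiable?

The assignment x1 = 2, x2 = 7, x3 = 3, x4 = 9 works:
  constraint 3 holds since x4 + x2 = 16.
  constraint 4 holds since x2 - x1 = 5.
  constraint 5 holds since x1 - x4 = -7.
The rest check out directly.

Satisfiable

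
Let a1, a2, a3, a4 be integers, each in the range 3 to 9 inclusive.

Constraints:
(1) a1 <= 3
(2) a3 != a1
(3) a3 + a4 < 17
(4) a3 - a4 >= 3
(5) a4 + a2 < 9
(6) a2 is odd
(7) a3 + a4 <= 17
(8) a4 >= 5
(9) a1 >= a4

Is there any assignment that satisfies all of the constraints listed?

Unsatisfiable

From constraints 8 and 9: a1 ≥ a4 and a4 ≥ 5, so a1 ≥ 5. From constraint 1: a1 ≤ 3. But 3 < 5, so no value of a1 works.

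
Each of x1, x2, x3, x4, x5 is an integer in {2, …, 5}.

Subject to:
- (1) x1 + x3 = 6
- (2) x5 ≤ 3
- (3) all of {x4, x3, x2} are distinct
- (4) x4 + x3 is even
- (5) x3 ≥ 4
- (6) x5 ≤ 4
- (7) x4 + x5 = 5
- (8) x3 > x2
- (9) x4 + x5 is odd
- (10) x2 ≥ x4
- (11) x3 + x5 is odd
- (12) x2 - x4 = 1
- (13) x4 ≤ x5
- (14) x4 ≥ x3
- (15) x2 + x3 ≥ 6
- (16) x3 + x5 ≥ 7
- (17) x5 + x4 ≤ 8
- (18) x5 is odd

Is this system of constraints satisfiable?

Unsatisfiable

From constraints 5 and 14: x4 ≥ x3 and x3 ≥ 4, so x4 ≥ 4. From constraints 2 and 13: x4 ≤ x5 and x5 ≤ 3, so x4 ≤ 3. But 3 < 4, so no value of x4 works.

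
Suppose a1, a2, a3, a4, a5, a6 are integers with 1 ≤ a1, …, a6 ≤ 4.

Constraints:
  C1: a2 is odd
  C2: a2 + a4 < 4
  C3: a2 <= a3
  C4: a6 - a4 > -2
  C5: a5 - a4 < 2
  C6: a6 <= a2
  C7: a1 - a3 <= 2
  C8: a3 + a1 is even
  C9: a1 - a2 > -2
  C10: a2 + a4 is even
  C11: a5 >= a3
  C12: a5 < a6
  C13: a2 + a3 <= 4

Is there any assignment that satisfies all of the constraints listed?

Unsatisfiable

Constraints 3, 6, 11, and 12 give a5 < a6, a6 ≤ a2, a2 ≤ a3, a3 ≤ a5. Chaining: a5 < a6 ≤ a2 ≤ a3 ≤ a5, which forces a5 < a5 — impossible.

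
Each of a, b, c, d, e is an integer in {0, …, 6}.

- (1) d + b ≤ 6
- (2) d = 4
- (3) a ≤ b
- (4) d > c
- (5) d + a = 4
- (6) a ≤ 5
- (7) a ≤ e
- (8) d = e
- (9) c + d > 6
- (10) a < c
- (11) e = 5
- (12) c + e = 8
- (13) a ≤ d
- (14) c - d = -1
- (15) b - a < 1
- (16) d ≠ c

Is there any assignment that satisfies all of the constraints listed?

Constraint 2 fixes d = 4 and constraint 11 fixes e = 5, but constraint 8 requires d = e. Since 4 ≠ 5, contradiction.

Unsatisfiable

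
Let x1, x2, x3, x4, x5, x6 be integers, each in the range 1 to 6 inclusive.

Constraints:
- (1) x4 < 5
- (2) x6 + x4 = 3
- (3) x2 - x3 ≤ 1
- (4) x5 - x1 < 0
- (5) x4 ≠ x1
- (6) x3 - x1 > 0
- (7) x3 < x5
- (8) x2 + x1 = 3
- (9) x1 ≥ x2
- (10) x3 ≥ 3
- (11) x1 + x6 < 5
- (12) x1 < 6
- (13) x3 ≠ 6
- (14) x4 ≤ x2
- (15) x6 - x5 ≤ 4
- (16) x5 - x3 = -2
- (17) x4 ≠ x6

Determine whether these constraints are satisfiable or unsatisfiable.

Constraints 4, 6, and 7 give x5 < x1, x1 < x3, x3 < x5. Chaining: x5 < x1 < x3 < x5, which forces x5 < x5 — impossible.

Unsatisfiable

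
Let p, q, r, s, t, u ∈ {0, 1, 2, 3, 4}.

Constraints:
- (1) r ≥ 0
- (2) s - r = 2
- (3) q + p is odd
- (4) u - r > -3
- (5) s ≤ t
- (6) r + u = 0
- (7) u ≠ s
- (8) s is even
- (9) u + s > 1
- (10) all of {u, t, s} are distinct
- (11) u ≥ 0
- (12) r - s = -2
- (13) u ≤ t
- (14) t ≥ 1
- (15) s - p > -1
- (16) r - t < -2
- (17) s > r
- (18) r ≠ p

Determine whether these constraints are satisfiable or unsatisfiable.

Satisfiable

Try p = 1, q = 0, r = 0, s = 2, t = 4, u = 0.
Check constraint 2: s - r = 2; constraint 4: u - r = 0. The remaining constraints are straightforward to verify.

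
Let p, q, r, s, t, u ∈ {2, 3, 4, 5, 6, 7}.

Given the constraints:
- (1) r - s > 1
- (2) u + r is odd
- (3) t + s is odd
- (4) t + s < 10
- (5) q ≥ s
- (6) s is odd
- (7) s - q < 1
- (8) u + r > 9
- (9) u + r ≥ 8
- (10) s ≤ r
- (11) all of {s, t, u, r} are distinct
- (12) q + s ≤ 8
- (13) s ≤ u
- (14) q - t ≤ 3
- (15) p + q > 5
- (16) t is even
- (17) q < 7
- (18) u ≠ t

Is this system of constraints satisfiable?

The assignment p = 3, q = 4, r = 5, s = 3, t = 4, u = 6 works:
  constraint 1 holds since r - s = 2.
  constraint 4 holds since t + s = 7.
The rest check out directly.

Satisfiable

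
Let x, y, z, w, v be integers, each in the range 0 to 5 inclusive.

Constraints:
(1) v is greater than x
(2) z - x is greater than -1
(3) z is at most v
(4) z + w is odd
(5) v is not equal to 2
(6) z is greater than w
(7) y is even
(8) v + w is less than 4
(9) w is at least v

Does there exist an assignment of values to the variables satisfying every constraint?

Constraints 3, 6, and 9 give v ≤ w, w < z, z ≤ v. Chaining: v ≤ w < z ≤ v, which forces v < v — impossible.

Unsatisfiable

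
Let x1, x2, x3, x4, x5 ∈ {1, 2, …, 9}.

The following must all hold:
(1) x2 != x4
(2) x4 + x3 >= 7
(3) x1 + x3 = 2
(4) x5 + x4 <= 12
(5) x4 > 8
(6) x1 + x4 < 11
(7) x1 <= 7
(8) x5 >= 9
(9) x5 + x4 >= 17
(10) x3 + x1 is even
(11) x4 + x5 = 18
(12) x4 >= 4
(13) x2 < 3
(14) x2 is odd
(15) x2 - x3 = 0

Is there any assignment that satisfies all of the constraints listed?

From constraint 8: x5 ≥ 9. From constraint 12: x4 ≥ 4. Hence x5 + x4 ≥ 13. But constraint 4 requires x5 + x4 ≤ 12, and 12 < 13. Contradiction.

Unsatisfiable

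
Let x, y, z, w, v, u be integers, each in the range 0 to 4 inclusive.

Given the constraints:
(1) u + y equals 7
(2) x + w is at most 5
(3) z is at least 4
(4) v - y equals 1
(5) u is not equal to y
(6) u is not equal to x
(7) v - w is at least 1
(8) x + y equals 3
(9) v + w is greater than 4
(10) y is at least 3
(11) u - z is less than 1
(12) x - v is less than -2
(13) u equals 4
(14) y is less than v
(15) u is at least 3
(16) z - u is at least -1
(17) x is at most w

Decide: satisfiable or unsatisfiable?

Setting (x, y, z, w, v, u) = (0, 3, 4, 3, 4, 4) satisfies everything: constraint 1: u + y = 7; constraint 2: x + w = 3, and the others follow.

Satisfiable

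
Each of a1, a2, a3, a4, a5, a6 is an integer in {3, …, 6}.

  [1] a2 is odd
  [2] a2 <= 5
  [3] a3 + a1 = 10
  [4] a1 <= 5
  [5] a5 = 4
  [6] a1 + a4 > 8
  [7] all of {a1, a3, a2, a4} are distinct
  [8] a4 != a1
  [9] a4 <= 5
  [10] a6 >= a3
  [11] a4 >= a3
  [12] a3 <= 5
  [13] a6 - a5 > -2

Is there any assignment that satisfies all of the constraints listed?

Unsatisfiable

Constraints 2, 4, 9, and 12 confine each of a1, a3, a2, a4 to the 3 values {3, …, 5} (the domain already gives each ≥ 3).
Constraint 7 requires all 4 of them to be distinct, but only 3 values are available — impossible by the pigeonhole principle.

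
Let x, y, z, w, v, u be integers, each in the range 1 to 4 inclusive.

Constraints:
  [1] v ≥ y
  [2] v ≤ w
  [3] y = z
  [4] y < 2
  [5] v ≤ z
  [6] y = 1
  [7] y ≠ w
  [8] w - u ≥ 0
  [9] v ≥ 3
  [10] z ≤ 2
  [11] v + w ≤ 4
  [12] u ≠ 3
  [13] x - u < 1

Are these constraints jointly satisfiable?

Unsatisfiable

From constraint 9: v ≥ 3. From constraints 5 and 10: v ≤ z and z ≤ 2, so v ≤ 2. But 2 < 3, so no value of v works.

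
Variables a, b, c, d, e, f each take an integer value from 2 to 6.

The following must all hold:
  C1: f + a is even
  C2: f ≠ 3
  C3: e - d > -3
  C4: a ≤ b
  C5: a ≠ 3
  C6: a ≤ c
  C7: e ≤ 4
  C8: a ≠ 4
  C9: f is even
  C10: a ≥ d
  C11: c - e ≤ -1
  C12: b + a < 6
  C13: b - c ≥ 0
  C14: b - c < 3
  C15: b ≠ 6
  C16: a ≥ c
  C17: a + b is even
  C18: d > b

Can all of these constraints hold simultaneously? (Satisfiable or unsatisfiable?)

Constraints 4, 10, and 18 give a ≤ b, b < d, d ≤ a. Chaining: a ≤ b < d ≤ a, which forces a < a — impossible.

Unsatisfiable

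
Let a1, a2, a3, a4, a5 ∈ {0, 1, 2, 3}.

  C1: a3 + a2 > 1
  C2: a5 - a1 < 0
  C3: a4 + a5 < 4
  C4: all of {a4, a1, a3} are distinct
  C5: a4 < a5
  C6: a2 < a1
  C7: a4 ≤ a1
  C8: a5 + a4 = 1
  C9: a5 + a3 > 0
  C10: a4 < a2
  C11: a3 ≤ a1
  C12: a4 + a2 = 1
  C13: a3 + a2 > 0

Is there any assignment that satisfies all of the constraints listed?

Try a1 = 2, a2 = 1, a3 = 1, a4 = 0, a5 = 1.
Check constraint 1: a3 + a2 = 2; constraint 2: a5 - a1 = -1. The remaining constraints are straightforward to verify.

Satisfiable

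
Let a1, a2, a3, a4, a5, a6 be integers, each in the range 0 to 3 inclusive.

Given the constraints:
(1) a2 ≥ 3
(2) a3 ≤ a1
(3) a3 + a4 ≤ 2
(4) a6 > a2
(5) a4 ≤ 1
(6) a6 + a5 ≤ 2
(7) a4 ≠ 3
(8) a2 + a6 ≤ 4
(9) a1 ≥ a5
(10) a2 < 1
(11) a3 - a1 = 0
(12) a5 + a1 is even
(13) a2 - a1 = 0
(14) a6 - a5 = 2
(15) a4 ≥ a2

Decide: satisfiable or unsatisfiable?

Unsatisfiable

From constraint 1: a2 ≥ 3. From constraint 10: a2 ≤ 0. But 0 < 3, so no value of a2 works.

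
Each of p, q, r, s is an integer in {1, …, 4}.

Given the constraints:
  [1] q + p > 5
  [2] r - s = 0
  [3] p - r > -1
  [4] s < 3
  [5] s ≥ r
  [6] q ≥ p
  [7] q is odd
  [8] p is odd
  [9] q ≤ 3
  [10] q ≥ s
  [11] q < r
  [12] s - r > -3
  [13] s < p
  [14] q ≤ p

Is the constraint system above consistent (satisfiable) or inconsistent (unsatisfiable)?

Constraints 5, 6, 11, and 13 give r ≤ s, s < p, p ≤ q, q < r. Chaining: r ≤ s < p ≤ q < r, which forces r < r — impossible.

Unsatisfiable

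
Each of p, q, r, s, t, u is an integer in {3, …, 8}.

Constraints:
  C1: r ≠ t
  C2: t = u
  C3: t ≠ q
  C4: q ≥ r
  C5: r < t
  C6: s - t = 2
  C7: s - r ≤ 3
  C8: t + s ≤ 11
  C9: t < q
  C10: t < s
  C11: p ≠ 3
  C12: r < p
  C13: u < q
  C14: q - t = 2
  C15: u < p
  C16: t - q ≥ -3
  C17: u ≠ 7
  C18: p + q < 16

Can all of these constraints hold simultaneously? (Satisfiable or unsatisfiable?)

Try p = 8, q = 6, r = 3, s = 6, t = 4, u = 4.
Check constraint 6: s - t = 2; constraint 7: s - r = 3; constraint 8: t + s = 10. The remaining constraints are straightforward to verify.

Satisfiable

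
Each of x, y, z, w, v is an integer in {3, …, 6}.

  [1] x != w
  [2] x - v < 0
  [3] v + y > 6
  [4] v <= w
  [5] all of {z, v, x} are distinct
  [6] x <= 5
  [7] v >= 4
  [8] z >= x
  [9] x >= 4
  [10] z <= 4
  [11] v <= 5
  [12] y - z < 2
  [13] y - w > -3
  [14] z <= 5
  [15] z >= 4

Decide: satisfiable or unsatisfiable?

Constraints 6, 7, 9, 11, 14, and 15 confine each of z, v, x to the 2 values {4, 5}.
Constraint 5 requires all 3 of them to be distinct, but only 2 values are available — impossible by the pigeonhole principle.

Unsatisfiable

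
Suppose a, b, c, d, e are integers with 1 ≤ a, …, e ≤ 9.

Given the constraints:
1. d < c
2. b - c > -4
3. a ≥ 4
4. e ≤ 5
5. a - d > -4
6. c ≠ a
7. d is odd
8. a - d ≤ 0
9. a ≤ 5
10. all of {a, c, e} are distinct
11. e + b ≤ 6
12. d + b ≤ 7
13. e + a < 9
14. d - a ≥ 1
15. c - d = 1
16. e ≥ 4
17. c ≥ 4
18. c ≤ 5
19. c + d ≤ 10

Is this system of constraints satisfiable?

Constraints 3, 4, 9, 16, 17, and 18 confine each of a, c, e to the 2 values {4, 5}.
Constraint 10 requires all 3 of them to be distinct, but only 2 values are available — impossible by the pigeonhole principle.

Unsatisfiable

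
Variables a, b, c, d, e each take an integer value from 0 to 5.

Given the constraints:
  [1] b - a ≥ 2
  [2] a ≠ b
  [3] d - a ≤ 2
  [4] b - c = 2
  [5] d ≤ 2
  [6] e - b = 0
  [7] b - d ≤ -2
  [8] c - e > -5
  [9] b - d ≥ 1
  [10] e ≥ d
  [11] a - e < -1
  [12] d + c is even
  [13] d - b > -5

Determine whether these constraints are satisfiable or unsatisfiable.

Unsatisfiable

Constraints 1, 3, and 7 give d − b ≥ 2, b − a ≥ 2, a − d ≥ -2.
Adding all 3 inequalities: the left sides telescope to 0, and the right sides sum to 2 + 2 + (-2) = 2. So 0 ≥ 2, which is false.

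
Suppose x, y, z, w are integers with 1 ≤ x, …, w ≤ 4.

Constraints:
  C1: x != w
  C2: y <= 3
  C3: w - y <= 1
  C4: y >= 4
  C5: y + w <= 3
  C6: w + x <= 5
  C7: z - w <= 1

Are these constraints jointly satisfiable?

From constraint 4: y ≥ 4. From constraint 2: y ≤ 3. But 3 < 4, so no value of y works.

Unsatisfiable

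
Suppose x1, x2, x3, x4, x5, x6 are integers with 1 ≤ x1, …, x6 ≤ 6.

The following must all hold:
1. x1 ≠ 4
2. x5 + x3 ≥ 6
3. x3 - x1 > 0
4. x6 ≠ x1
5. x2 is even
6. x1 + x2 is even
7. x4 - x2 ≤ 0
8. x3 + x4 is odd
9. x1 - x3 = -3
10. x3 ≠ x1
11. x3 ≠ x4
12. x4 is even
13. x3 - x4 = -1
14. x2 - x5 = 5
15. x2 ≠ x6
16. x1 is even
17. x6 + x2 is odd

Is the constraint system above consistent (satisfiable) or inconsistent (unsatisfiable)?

Satisfiable

The assignment x1 = 2, x2 = 6, x3 = 5, x4 = 6, x5 = 1, x6 = 1 works:
  constraint 2 holds since x5 + x3 = 6.
  constraint 3 holds since x3 - x1 = 3.
The rest check out directly.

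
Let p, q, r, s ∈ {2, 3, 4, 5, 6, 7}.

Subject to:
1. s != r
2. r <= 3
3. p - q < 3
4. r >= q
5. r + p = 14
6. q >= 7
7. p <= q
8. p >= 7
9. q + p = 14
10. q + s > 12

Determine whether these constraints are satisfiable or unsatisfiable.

Unsatisfiable

From constraints 7 and 8: q ≥ p and p ≥ 7, so q ≥ 7. From constraints 2 and 4: q ≤ r and r ≤ 3, so q ≤ 3. But 3 < 7, so no value of q works.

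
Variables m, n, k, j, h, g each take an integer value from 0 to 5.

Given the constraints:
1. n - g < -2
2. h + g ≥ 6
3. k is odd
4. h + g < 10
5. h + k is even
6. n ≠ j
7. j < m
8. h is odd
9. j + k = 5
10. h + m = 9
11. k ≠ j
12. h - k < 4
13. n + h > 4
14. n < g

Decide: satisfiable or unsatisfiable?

Setting (m, n, k, j, h, g) = (4, 0, 3, 2, 5, 4) satisfies everything: constraint 1: n - g = -4; constraint 2: h + g = 9; constraint 4: h + g = 9, and the others follow.

Satisfiable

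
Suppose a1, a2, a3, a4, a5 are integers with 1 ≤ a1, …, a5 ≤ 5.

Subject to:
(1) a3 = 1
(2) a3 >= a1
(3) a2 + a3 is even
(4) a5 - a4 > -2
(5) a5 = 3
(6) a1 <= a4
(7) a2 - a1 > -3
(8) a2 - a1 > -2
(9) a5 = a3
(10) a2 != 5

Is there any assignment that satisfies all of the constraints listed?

Constraint 5 fixes a5 = 3 and constraint 1 fixes a3 = 1, but constraint 9 requires a5 = a3. Since 3 ≠ 1, contradiction.

Unsatisfiable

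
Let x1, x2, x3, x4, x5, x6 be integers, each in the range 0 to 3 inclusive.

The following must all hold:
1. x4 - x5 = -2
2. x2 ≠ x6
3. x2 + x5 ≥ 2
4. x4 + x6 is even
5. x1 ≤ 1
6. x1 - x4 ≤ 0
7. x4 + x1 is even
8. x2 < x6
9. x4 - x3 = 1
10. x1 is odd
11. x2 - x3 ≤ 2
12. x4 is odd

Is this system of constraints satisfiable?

Take x1 = 1, x2 = 1, x3 = 0, x4 = 1, x5 = 3, x6 = 3. Then constraint 1: x4 - x5 = -2; constraint 3: x2 + x5 = 4; constraint 6: x1 - x4 = 0, and every other listed constraint is also met.

Satisfiable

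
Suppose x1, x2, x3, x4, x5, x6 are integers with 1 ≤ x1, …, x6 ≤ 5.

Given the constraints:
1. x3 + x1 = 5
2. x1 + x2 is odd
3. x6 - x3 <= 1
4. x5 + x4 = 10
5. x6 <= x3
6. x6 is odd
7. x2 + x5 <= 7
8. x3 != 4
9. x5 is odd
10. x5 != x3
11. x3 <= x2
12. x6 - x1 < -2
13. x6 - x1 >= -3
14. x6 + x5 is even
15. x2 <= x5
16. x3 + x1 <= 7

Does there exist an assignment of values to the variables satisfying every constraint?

Setting (x1, x2, x3, x4, x5, x6) = (4, 1, 1, 5, 5, 1) satisfies everything: constraint 1: x3 + x1 = 5; constraint 3: x6 - x3 = 0; constraint 4: x5 + x4 = 10, and the others follow.

Satisfiable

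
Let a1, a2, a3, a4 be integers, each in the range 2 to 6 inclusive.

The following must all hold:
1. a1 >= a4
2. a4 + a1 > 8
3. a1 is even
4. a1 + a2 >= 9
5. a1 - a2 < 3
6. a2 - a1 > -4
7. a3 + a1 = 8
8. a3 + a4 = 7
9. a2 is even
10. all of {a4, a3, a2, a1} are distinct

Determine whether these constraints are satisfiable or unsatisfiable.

Satisfiable

One satisfying assignment is a1 = 6, a2 = 4, a3 = 2, a4 = 5.
For the less obvious constraints — constraint 2: a4 + a1 = 11; constraint 4: a1 + a2 = 10 — and the others hold by inspection.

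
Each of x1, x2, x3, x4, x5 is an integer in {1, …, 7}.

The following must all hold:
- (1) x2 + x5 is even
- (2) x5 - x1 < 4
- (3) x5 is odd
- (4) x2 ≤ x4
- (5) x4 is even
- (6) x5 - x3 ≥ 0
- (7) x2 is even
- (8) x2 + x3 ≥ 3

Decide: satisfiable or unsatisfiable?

Constraint 7 makes x2 even and constraint 3 makes x5 odd, so x2 + x5 must be odd. Constraint 1 says x2 + x5 is even — contradiction.

Unsatisfiable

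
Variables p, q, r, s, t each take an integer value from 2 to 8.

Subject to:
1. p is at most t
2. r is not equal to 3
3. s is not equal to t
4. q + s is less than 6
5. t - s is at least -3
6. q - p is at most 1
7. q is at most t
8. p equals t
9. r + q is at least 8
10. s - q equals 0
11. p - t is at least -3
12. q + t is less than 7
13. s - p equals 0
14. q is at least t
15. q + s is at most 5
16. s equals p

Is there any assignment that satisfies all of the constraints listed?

Unsatisfiable

From constraints 8 and 16, s = p = t, so s = t. But constraint 3 says s ≠ t. Contradiction.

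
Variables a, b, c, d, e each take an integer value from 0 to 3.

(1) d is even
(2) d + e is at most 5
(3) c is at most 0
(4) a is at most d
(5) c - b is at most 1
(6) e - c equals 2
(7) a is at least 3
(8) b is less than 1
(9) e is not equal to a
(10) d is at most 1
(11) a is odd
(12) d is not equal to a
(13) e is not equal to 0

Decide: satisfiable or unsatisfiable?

From constraint 7: a ≥ 3. From constraints 4 and 10: a ≤ d and d ≤ 1, so a ≤ 1. But 1 < 3, so no value of a works.

Unsatisfiable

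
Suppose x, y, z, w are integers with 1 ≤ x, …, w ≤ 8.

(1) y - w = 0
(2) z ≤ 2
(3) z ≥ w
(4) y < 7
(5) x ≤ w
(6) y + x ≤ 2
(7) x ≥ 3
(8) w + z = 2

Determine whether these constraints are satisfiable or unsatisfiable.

Unsatisfiable

From constraints 5 and 7: w ≥ x and x ≥ 3, so w ≥ 3. From constraints 2 and 3: w ≤ z and z ≤ 2, so w ≤ 2. But 2 < 3, so no value of w works.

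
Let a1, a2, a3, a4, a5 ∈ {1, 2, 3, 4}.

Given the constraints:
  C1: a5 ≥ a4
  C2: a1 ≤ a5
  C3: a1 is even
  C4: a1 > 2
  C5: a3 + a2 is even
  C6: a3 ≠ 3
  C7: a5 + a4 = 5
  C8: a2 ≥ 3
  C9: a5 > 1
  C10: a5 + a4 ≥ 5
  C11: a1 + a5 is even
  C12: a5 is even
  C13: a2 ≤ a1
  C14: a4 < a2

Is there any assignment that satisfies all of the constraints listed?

Satisfiable

Setting (a1, a2, a3, a4, a5) = (4, 4, 4, 1, 4) satisfies everything: constraint 3: a1 = 4 is even; constraint 7: a5 + a4 = 5; constraint 10: a5 + a4 = 5, and the others follow.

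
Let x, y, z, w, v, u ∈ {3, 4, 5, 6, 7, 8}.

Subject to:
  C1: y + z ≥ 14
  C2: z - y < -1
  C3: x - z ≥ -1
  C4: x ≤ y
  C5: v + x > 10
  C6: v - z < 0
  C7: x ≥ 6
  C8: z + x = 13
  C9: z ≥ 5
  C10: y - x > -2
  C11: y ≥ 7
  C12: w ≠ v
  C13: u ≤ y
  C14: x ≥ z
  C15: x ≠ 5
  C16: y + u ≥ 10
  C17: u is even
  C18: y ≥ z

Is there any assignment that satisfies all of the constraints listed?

Satisfiable

Setting (x, y, z, w, v, u) = (7, 8, 6, 5, 4, 4) satisfies everything: constraint 1: y + z = 14; constraint 2: z - y = -2; constraint 3: x - z = 1, and the others follow.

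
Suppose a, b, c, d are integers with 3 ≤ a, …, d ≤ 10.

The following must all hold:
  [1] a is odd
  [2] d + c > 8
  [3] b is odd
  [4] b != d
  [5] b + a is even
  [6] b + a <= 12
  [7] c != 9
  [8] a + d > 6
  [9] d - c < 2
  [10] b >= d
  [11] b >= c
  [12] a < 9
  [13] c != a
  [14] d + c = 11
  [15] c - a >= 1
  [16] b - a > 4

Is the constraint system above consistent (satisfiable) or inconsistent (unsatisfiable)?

Satisfiable

Take a = 3, b = 9, c = 6, d = 5. Then constraint 2: d + c = 11; constraint 6: b + a = 12; constraint 8: a + d = 8, and every other listed constraint is also met.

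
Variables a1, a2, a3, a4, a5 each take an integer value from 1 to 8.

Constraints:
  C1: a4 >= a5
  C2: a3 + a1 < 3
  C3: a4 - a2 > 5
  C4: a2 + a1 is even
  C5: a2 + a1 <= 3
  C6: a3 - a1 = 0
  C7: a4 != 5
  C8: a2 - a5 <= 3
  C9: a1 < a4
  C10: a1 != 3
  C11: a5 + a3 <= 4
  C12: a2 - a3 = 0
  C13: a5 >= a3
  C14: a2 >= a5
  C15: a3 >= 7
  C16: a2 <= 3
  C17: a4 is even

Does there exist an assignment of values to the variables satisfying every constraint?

From constraints 13 and 15: a5 ≥ a3 and a3 ≥ 7, so a5 ≥ 7. From constraints 14 and 16: a5 ≤ a2 and a2 ≤ 3, so a5 ≤ 3. But 3 < 7, so no value of a5 works.

Unsatisfiable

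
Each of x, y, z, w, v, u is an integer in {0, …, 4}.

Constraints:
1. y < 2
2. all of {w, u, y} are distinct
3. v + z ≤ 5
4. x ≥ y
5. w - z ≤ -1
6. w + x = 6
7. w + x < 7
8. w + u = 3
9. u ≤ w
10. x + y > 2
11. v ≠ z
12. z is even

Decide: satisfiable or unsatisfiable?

Try x = 4, y = 0, z = 4, w = 2, v = 0, u = 1.
Check constraint 3: v + z = 4; constraint 5: w - z = -2; constraint 6: w + x = 6. The remaining constraints are straightforward to verify.

Satisfiable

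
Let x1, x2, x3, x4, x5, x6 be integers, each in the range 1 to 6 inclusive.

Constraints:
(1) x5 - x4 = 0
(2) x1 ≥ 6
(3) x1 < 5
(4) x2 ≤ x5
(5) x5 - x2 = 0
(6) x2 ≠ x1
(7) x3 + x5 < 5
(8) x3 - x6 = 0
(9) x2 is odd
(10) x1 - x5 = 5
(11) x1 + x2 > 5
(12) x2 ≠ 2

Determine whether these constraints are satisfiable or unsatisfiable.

Unsatisfiable

From constraint 2: x1 ≥ 6. From constraint 3: x1 ≤ 4. But 4 < 6, so no value of x1 works.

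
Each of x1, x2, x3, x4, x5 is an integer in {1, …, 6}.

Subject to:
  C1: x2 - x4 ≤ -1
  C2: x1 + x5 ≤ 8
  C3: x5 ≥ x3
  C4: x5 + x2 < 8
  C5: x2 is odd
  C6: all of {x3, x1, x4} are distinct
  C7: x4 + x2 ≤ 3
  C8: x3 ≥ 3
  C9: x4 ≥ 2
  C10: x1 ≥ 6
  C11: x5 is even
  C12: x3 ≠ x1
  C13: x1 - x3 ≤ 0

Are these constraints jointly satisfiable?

Unsatisfiable

From constraint 10: x1 ≥ 6. From constraints 3 and 8: x5 ≥ x3 ≥ 3. Hence x1 + x5 ≥ 9. But constraint 2 requires x1 + x5 ≤ 8, and 8 < 9. Contradiction.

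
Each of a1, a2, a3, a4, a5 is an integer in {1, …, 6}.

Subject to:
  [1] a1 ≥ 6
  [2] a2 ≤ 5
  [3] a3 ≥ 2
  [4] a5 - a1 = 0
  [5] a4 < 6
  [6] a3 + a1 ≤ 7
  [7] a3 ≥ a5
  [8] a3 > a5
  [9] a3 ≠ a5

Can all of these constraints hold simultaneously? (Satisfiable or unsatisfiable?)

From constraint 3: a3 ≥ 2. From constraint 1: a1 ≥ 6. Hence a3 + a1 ≥ 8. But constraint 6 requires a3 + a1 ≤ 7, and 7 < 8. Contradiction.

Unsatisfiable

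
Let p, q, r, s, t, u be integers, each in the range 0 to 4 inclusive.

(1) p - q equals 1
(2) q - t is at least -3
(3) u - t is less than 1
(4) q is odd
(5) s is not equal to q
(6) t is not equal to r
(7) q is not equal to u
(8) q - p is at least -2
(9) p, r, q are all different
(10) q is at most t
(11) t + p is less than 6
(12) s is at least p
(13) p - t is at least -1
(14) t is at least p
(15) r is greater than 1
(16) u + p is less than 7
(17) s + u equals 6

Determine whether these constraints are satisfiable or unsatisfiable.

Take p = 2, q = 1, r = 4, s = 4, t = 2, u = 2. Then constraint 1: p - q = 1; constraint 2: q - t = -1, and every other listed constraint is also met.

Satisfiable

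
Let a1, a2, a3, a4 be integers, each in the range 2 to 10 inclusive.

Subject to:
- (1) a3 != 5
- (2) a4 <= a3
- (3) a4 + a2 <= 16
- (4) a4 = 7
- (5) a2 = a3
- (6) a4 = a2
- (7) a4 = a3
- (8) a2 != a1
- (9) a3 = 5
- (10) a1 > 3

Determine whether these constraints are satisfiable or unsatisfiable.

Unsatisfiable

Constraint 4 fixes a4 = 7 and constraint 9 fixes a3 = 5. Constraints 5 and 6 give a4 = a2 = a3, so a4 = a3. But 7 ≠ 5 — contradiction.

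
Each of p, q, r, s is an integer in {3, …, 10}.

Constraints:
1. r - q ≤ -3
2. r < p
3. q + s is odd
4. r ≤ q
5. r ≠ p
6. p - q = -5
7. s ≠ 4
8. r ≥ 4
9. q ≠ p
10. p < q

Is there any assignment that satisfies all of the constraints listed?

Satisfiable

The assignment p = 5, q = 10, r = 4, s = 7 works:
  constraint 1 holds since r - q = -6.
  constraint 3 holds since q + s = 17 is odd.
  constraint 6 holds since p - q = -5.
The rest check out directly.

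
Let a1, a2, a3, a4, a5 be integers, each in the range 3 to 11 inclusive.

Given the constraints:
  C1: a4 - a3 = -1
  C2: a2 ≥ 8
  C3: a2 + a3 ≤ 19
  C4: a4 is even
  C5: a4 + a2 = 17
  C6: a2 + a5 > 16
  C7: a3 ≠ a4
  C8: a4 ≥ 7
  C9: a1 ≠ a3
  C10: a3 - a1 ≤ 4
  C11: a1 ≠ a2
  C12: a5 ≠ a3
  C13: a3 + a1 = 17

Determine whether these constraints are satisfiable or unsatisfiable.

Satisfiable

Setting (a1, a2, a3, a4, a5) = (8, 9, 9, 8, 8) satisfies everything: constraint 1: a4 - a3 = -1; constraint 3: a2 + a3 = 18; constraint 5: a4 + a2 = 17, and the others follow.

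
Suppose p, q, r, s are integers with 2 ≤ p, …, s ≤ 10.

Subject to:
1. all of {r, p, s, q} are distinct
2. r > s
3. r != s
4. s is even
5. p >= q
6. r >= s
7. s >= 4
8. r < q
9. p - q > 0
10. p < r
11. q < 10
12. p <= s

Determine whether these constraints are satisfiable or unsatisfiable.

Constraints 2, 8, 9, and 12 give p ≤ s, s < r, r < q, q < p. Chaining: p ≤ s < r < q < p, which forces p < p — impossible.

Unsatisfiable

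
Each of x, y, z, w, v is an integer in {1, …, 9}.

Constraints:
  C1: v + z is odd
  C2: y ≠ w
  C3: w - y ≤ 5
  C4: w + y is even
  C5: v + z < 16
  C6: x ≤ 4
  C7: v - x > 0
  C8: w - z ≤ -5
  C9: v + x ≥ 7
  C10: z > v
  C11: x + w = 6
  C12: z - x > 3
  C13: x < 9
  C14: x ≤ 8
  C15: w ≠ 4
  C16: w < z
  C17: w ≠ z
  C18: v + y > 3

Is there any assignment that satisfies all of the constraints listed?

Satisfiable

Try x = 3, y = 1, z = 8, w = 3, v = 5.
Check constraint 3: w - y = 2; constraint 5: v + z = 13; constraint 7: v - x = 2. The remaining constraints are straightforward to verify.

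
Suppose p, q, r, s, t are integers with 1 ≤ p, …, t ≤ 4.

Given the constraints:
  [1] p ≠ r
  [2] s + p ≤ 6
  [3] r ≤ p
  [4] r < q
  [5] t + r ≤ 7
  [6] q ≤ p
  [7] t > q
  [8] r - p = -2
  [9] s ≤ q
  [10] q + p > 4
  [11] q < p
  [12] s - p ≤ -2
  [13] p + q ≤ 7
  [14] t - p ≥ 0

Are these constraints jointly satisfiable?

The assignment p = 3, q = 2, r = 1, s = 1, t = 3 works:
  constraint 2 holds since s + p = 4.
  constraint 5 holds since t + r = 4.
  constraint 8 holds since r - p = -2.
The rest check out directly.

Satisfiable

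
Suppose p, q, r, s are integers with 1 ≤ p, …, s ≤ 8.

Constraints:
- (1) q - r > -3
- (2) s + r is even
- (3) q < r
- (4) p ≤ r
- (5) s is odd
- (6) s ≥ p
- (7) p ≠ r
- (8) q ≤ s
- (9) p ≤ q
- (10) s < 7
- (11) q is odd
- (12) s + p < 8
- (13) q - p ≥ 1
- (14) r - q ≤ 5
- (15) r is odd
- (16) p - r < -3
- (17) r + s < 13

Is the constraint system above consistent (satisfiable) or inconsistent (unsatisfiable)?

One satisfying assignment is p = 1, q = 5, r = 7, s = 5.
For the less obvious constraints — constraint 1: q - r = -2; constraint 12: s + p = 6 — and the others hold by inspection.

Satisfiable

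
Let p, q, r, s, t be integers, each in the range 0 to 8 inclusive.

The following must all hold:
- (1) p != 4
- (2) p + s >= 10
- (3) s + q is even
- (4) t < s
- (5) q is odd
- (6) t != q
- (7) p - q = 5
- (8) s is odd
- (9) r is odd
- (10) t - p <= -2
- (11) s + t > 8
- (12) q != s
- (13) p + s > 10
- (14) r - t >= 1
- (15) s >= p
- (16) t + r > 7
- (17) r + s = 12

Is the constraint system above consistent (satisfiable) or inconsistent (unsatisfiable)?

Satisfiable

Try p = 6, q = 1, r = 5, s = 7, t = 3.
Check constraint 2: p + s = 13; constraint 7: p - q = 5. The remaining constraints are straightforward to verify.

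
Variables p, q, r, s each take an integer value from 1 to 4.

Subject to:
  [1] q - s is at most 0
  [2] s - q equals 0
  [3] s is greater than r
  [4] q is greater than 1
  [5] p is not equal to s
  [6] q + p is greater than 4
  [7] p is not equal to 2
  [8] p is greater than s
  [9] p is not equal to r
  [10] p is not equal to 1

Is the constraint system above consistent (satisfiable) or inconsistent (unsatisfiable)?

Try p = 4, q = 2, r = 1, s = 2.
Check constraint 1: q - s = 0; constraint 2: s - q = 0; constraint 6: q + p = 6. The remaining constraints are straightforward to verify.

Satisfiable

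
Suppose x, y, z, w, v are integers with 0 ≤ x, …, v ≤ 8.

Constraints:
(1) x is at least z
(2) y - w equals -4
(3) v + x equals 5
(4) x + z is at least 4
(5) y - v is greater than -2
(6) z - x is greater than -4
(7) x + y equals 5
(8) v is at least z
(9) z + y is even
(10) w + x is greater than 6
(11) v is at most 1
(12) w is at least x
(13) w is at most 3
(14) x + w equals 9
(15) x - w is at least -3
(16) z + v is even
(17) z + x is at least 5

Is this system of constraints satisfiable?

From constraints 8 and 11: z ≤ v ≤ 1. From constraints 12 and 13: x ≤ w ≤ 3. Hence z + x ≤ 4. But constraint 17 requires z + x ≥ 5, and 5 > 4. Contradiction.

Unsatisfiable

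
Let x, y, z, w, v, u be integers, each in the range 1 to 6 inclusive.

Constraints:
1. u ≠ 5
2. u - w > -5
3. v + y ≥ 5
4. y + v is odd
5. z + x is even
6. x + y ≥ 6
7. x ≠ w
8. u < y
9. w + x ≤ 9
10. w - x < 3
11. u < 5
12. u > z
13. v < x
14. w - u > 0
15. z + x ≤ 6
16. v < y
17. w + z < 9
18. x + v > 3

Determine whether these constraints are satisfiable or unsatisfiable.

Try x = 3, y = 4, z = 1, w = 5, v = 1, u = 2.
Check constraint 2: u - w = -3; constraint 3: v + y = 5; constraint 6: x + y = 7. The remaining constraints are straightforward to verify.

Satisfiable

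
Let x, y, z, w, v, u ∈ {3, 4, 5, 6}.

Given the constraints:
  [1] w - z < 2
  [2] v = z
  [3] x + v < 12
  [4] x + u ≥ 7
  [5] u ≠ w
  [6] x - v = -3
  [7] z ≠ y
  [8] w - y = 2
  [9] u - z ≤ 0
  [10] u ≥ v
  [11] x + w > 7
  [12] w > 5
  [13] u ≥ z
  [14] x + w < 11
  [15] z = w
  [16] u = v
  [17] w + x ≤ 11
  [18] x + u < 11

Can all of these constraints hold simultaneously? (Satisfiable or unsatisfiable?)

Unsatisfiable

From constraints 2, 15, and 16, u = v = z = w, so u = w. But constraint 5 says u ≠ w. Contradiction.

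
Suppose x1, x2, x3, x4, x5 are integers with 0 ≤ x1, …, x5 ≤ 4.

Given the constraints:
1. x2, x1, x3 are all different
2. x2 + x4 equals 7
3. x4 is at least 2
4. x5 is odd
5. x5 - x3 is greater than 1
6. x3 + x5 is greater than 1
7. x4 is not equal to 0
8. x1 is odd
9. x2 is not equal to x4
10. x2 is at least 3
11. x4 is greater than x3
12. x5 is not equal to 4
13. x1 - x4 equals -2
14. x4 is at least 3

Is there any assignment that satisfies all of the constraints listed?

One satisfying assignment is x1 = 1, x2 = 4, x3 = 0, x4 = 3, x5 = 3.
For the less obvious constraints — constraint 2: x2 + x4 = 7; constraint 5: x5 - x3 = 3; constraint 6: x3 + x5 = 3 — and the others hold by inspection.

Satisfiable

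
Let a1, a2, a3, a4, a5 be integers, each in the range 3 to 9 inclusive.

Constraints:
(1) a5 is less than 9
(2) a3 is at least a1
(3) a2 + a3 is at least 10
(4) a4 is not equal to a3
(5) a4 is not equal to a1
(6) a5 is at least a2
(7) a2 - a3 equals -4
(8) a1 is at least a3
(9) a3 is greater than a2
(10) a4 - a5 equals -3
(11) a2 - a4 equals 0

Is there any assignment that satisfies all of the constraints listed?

Satisfiable

Setting (a1, a2, a3, a4, a5) = (7, 3, 7, 3, 6) satisfies everything: constraint 3: a2 + a3 = 10; constraint 7: a2 - a3 = -4; constraint 10: a4 - a5 = -3, and the others follow.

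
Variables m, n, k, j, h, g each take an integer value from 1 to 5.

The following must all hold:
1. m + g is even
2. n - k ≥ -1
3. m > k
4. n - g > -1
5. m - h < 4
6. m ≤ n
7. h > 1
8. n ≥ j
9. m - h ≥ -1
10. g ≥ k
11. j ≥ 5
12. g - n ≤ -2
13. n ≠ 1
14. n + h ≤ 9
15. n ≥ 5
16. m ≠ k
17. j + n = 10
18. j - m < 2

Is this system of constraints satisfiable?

Take m = 5, n = 5, k = 3, j = 5, h = 3, g = 3. Then constraint 2: n - k = 2; constraint 4: n - g = 2, and every other listed constraint is also met.

Satisfiable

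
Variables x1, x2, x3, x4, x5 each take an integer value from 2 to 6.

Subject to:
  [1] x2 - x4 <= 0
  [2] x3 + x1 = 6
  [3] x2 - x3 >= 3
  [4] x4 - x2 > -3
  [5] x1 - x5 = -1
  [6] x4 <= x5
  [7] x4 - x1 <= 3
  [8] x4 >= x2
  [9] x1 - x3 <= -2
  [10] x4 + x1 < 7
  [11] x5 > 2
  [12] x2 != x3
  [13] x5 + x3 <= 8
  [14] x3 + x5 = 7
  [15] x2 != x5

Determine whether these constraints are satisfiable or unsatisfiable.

Unsatisfiable

Constraints 1, 3, 7, and 9 give x3 − x1 ≥ 2, x1 − x4 ≥ -3, x4 − x2 ≥ 0, x2 − x3 ≥ 3.
Adding all 4 inequalities: the left sides telescope to 0, and the right sides sum to 2 + (-3) + 0 + 3 = 2. So 0 ≥ 2, which is false.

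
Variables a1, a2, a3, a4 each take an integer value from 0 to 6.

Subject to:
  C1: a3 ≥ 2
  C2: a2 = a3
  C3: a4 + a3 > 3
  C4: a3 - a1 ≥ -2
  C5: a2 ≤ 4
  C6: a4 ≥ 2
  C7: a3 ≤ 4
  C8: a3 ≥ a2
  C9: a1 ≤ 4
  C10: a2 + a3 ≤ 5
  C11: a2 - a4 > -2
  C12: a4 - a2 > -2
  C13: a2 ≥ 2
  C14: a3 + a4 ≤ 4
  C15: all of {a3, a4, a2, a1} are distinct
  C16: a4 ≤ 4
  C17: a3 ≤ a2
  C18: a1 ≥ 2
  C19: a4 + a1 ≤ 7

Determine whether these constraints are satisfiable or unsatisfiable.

Constraints 1, 5, 6, 7, 9, 13, 16, and 18 confine each of a3, a4, a2, a1 to the 3 values {2, …, 4}.
Constraint 15 requires all 4 of them to be distinct, but only 3 values are available — impossible by the pigeonhole principle.

Unsatisfiable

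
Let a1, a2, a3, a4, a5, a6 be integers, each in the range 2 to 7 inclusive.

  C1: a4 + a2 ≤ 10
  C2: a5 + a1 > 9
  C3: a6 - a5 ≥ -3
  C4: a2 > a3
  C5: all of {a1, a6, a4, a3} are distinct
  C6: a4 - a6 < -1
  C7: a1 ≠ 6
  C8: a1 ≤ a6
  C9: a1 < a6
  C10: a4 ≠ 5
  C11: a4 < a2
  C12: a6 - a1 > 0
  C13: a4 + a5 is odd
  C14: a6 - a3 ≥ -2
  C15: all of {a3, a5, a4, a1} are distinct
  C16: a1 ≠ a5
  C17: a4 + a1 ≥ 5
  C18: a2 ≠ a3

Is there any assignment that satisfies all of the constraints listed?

Satisfiable

The assignment a1 = 3, a2 = 7, a3 = 4, a4 = 2, a5 = 7, a6 = 5 works:
  constraint 1 holds since a4 + a2 = 9.
  constraint 2 holds since a5 + a1 = 10.
  constraint 3 holds since a6 - a5 = -2.
The rest check out directly.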